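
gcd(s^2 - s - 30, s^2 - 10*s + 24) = s - 6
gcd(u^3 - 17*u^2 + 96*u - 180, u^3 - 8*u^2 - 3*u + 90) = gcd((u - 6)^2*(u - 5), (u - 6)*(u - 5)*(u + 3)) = u^2 - 11*u + 30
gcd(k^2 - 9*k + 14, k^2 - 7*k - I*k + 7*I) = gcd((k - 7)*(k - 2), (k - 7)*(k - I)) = k - 7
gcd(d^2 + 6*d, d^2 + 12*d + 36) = d + 6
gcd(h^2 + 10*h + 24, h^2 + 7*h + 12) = h + 4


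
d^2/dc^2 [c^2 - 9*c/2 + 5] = 2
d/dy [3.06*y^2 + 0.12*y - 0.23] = 6.12*y + 0.12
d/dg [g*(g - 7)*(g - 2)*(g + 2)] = 4*g^3 - 21*g^2 - 8*g + 28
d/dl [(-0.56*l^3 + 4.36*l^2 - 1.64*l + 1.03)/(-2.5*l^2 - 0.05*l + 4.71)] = (1.4*l^4 + 0.0560000000000009*l^3 - 12.2308*l^2 + 46.2212*l - 7.6729)/(6.25*l^4 + 0.25*l^3 - 23.5475*l^2 - 0.471*l + 22.1841)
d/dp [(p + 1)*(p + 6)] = 2*p + 7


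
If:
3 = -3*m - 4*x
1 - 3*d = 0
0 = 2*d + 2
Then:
No Solution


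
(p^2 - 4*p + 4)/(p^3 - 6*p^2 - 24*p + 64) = (p - 2)/(p^2 - 4*p - 32)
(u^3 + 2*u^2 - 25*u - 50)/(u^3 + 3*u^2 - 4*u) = (u^3 + 2*u^2 - 25*u - 50)/(u*(u^2 + 3*u - 4))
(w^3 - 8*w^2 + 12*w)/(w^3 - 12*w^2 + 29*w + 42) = w*(w - 2)/(w^2 - 6*w - 7)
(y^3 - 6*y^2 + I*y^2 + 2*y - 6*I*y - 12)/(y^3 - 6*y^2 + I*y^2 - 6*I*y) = (y^2 + I*y + 2)/(y*(y + I))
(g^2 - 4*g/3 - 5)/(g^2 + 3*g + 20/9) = 3*(g - 3)/(3*g + 4)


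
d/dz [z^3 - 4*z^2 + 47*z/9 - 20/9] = 3*z^2 - 8*z + 47/9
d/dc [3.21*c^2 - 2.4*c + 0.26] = 6.42*c - 2.4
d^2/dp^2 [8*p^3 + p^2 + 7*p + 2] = 48*p + 2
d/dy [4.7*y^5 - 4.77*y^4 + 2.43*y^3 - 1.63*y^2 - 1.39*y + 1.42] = 23.5*y^4 - 19.08*y^3 + 7.29*y^2 - 3.26*y - 1.39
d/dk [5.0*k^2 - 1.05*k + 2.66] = 10.0*k - 1.05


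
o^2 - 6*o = o*(o - 6)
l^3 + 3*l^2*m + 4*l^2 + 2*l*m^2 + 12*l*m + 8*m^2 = (l + 4)*(l + m)*(l + 2*m)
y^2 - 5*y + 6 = (y - 3)*(y - 2)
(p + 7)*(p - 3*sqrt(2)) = p^2 - 3*sqrt(2)*p + 7*p - 21*sqrt(2)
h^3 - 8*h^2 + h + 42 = (h - 7)*(h - 3)*(h + 2)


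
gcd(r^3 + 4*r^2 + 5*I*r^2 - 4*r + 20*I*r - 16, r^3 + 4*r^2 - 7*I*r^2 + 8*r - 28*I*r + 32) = r^2 + r*(4 + I) + 4*I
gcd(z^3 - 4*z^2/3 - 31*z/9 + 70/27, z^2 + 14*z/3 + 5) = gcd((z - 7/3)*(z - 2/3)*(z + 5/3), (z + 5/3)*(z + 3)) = z + 5/3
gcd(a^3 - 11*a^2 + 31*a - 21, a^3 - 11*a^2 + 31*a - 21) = a^3 - 11*a^2 + 31*a - 21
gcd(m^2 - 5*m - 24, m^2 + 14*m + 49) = 1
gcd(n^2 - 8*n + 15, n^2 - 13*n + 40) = n - 5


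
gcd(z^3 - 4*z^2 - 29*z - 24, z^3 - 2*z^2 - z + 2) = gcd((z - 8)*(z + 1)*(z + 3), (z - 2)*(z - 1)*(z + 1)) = z + 1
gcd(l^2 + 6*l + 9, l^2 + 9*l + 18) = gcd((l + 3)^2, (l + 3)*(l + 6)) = l + 3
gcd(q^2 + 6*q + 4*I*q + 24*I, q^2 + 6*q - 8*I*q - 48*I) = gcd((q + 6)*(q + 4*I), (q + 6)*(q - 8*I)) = q + 6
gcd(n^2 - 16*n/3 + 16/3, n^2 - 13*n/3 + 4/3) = n - 4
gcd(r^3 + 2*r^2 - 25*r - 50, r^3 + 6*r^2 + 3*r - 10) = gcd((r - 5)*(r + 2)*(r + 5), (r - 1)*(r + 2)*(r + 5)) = r^2 + 7*r + 10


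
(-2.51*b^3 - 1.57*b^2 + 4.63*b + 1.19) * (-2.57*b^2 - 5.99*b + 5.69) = 6.4507*b^5 + 19.0698*b^4 - 16.7767*b^3 - 39.7253*b^2 + 19.2166*b + 6.7711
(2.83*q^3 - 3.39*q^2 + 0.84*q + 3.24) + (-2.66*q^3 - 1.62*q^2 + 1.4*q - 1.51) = 0.17*q^3 - 5.01*q^2 + 2.24*q + 1.73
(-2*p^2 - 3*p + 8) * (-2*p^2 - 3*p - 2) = 4*p^4 + 12*p^3 - 3*p^2 - 18*p - 16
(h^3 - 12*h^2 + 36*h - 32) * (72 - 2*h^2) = -2*h^5 + 24*h^4 - 800*h^2 + 2592*h - 2304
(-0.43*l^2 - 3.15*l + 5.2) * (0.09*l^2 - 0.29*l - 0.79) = -0.0387*l^4 - 0.1588*l^3 + 1.7212*l^2 + 0.9805*l - 4.108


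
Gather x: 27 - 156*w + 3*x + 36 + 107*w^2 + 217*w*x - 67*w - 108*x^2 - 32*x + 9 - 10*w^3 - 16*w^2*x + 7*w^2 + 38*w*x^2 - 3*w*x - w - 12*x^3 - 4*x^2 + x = -10*w^3 + 114*w^2 - 224*w - 12*x^3 + x^2*(38*w - 112) + x*(-16*w^2 + 214*w - 28) + 72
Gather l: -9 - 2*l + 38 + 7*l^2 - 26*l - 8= 7*l^2 - 28*l + 21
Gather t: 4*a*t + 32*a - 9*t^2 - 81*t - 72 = 32*a - 9*t^2 + t*(4*a - 81) - 72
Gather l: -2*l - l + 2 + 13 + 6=21 - 3*l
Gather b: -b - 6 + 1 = -b - 5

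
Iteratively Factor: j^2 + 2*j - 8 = (j + 4)*(j - 2)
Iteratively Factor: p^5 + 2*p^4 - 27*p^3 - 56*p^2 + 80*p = (p - 5)*(p^4 + 7*p^3 + 8*p^2 - 16*p) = (p - 5)*(p - 1)*(p^3 + 8*p^2 + 16*p) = (p - 5)*(p - 1)*(p + 4)*(p^2 + 4*p) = p*(p - 5)*(p - 1)*(p + 4)*(p + 4)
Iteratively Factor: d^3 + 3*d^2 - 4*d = (d + 4)*(d^2 - d) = (d - 1)*(d + 4)*(d)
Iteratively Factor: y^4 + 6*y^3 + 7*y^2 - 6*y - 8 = (y - 1)*(y^3 + 7*y^2 + 14*y + 8) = (y - 1)*(y + 4)*(y^2 + 3*y + 2) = (y - 1)*(y + 1)*(y + 4)*(y + 2)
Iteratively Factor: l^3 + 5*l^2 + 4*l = (l + 1)*(l^2 + 4*l) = l*(l + 1)*(l + 4)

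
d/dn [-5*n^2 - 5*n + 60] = -10*n - 5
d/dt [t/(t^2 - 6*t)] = -1/(t - 6)^2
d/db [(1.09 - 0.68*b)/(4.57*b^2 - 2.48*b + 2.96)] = (3.1076*b^2 - 9.9626*b + 0.6904)/(20.8849*b^4 - 22.6672*b^3 + 33.2048*b^2 - 14.6816*b + 8.7616)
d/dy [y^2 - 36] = 2*y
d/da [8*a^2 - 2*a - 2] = 16*a - 2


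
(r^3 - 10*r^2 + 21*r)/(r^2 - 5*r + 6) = r*(r - 7)/(r - 2)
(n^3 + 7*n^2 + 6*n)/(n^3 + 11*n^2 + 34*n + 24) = n/(n + 4)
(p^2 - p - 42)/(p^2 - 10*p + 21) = (p + 6)/(p - 3)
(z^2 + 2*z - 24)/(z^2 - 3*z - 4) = (z + 6)/(z + 1)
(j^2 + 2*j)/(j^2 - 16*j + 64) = j*(j + 2)/(j^2 - 16*j + 64)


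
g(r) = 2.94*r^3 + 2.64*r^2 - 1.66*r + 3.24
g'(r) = 8.82*r^2 + 5.28*r - 1.66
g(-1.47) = 2.05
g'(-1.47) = 9.64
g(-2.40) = -18.21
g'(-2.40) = 36.47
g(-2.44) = -19.70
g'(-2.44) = 37.97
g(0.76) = 4.79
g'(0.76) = 7.45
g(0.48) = 3.38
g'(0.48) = 2.91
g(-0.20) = 3.65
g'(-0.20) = -2.36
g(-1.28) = 3.52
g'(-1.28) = 6.03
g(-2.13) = -9.66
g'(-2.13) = 27.11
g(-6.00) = -526.80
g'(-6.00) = 284.18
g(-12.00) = -4677.00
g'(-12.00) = 1205.06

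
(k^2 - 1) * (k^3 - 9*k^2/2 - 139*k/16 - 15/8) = k^5 - 9*k^4/2 - 155*k^3/16 + 21*k^2/8 + 139*k/16 + 15/8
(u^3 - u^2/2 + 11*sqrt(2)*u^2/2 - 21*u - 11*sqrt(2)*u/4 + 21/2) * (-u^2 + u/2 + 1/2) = -u^5 - 11*sqrt(2)*u^4/2 + u^4 + 11*sqrt(2)*u^3/2 + 85*u^3/4 - 85*u^2/4 + 11*sqrt(2)*u^2/8 - 21*u/4 - 11*sqrt(2)*u/8 + 21/4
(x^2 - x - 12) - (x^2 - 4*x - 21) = 3*x + 9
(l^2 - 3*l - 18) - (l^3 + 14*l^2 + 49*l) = -l^3 - 13*l^2 - 52*l - 18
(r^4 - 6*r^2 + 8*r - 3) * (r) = r^5 - 6*r^3 + 8*r^2 - 3*r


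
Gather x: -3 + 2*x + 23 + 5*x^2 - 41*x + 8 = 5*x^2 - 39*x + 28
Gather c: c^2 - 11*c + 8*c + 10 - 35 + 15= c^2 - 3*c - 10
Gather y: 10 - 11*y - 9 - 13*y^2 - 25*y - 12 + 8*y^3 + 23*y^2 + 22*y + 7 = 8*y^3 + 10*y^2 - 14*y - 4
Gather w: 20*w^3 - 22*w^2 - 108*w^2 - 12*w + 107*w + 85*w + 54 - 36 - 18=20*w^3 - 130*w^2 + 180*w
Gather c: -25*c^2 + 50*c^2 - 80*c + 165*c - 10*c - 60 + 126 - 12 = 25*c^2 + 75*c + 54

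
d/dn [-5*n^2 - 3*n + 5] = -10*n - 3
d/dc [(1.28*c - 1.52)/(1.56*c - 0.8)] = (2.101632*c - 1.07776)/(1.56*c - 0.8)^3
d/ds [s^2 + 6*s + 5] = 2*s + 6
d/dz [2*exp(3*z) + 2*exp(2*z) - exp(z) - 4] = (6*exp(2*z) + 4*exp(z) - 1)*exp(z)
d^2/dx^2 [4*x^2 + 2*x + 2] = 8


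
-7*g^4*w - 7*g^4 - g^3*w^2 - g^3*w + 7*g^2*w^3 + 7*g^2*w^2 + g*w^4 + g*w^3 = (-g + w)*(g + w)*(7*g + w)*(g*w + g)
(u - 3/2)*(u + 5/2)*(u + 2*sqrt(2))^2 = u^4 + u^3 + 4*sqrt(2)*u^3 + 17*u^2/4 + 4*sqrt(2)*u^2 - 15*sqrt(2)*u + 8*u - 30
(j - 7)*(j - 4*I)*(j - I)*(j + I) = j^4 - 7*j^3 - 4*I*j^3 + j^2 + 28*I*j^2 - 7*j - 4*I*j + 28*I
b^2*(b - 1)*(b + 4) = b^4 + 3*b^3 - 4*b^2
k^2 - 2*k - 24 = (k - 6)*(k + 4)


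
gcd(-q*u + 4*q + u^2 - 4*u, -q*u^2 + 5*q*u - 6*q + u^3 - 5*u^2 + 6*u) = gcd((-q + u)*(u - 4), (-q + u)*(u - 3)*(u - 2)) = q - u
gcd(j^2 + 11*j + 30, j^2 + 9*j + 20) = j + 5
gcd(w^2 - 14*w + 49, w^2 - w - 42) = w - 7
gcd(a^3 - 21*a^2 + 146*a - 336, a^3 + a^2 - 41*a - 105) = a - 7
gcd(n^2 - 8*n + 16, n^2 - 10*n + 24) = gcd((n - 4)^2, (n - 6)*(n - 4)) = n - 4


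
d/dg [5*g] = 5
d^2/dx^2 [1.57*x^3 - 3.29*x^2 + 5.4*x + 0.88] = 9.42*x - 6.58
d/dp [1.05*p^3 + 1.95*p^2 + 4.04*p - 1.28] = 3.15*p^2 + 3.9*p + 4.04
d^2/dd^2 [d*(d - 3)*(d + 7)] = 6*d + 8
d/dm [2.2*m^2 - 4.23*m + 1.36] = 4.4*m - 4.23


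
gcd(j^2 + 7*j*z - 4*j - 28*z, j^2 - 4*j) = j - 4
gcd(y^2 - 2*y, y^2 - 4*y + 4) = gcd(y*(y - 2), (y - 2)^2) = y - 2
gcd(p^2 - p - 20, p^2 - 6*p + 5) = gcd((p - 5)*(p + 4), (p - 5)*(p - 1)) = p - 5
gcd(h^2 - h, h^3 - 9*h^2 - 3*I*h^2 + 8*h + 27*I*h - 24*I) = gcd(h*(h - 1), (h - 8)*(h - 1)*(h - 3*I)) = h - 1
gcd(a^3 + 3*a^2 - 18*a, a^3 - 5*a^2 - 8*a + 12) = 1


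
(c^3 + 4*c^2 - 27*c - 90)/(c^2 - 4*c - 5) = (c^2 + 9*c + 18)/(c + 1)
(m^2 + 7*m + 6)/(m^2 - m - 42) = (m + 1)/(m - 7)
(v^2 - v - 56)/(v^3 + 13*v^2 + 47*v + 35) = (v - 8)/(v^2 + 6*v + 5)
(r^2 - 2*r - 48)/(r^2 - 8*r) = (r + 6)/r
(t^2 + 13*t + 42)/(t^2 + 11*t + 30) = (t + 7)/(t + 5)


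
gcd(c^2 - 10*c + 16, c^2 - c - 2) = c - 2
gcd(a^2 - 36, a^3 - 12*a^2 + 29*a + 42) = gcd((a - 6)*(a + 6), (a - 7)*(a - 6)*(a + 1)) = a - 6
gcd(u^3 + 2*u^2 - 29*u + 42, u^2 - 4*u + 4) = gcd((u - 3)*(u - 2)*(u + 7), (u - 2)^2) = u - 2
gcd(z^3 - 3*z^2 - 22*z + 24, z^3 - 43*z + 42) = z^2 - 7*z + 6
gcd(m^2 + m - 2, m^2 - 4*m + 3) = m - 1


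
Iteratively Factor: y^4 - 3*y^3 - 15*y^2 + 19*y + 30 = (y + 3)*(y^3 - 6*y^2 + 3*y + 10) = (y - 5)*(y + 3)*(y^2 - y - 2) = (y - 5)*(y - 2)*(y + 3)*(y + 1)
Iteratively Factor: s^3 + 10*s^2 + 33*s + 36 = (s + 4)*(s^2 + 6*s + 9) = (s + 3)*(s + 4)*(s + 3)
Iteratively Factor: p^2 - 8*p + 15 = (p - 5)*(p - 3)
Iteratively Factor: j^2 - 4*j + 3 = (j - 1)*(j - 3)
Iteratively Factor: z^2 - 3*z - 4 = (z - 4)*(z + 1)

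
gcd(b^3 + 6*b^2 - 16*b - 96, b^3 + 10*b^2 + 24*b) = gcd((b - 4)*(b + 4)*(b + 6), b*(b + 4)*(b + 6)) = b^2 + 10*b + 24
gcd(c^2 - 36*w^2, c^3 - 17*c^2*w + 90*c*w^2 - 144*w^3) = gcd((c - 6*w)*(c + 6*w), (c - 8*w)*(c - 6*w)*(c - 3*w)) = -c + 6*w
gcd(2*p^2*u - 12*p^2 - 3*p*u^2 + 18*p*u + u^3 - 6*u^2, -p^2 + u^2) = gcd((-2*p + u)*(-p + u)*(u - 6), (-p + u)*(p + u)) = p - u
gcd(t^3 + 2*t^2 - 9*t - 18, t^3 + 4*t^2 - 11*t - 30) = t^2 - t - 6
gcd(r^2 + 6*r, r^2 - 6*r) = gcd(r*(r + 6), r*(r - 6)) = r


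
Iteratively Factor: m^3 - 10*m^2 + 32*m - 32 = (m - 4)*(m^2 - 6*m + 8) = (m - 4)*(m - 2)*(m - 4)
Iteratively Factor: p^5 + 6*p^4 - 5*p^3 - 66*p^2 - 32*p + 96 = (p + 4)*(p^4 + 2*p^3 - 13*p^2 - 14*p + 24) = (p + 4)^2*(p^3 - 2*p^2 - 5*p + 6) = (p + 2)*(p + 4)^2*(p^2 - 4*p + 3) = (p - 1)*(p + 2)*(p + 4)^2*(p - 3)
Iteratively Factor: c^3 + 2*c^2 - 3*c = (c + 3)*(c^2 - c) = (c - 1)*(c + 3)*(c)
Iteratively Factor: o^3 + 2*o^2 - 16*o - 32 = (o + 4)*(o^2 - 2*o - 8) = (o - 4)*(o + 4)*(o + 2)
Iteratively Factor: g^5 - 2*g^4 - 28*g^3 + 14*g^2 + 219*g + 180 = (g + 3)*(g^4 - 5*g^3 - 13*g^2 + 53*g + 60) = (g - 5)*(g + 3)*(g^3 - 13*g - 12) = (g - 5)*(g + 3)^2*(g^2 - 3*g - 4) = (g - 5)*(g - 4)*(g + 3)^2*(g + 1)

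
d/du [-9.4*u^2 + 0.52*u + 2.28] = 0.52 - 18.8*u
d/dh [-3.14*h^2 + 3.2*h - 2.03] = 3.2 - 6.28*h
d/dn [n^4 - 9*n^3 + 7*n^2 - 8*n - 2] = 4*n^3 - 27*n^2 + 14*n - 8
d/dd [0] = 0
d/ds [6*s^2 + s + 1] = 12*s + 1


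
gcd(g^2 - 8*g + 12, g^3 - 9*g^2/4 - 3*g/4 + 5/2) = g - 2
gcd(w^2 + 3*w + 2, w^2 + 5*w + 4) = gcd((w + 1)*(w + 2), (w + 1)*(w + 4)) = w + 1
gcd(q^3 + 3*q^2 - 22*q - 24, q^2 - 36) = q + 6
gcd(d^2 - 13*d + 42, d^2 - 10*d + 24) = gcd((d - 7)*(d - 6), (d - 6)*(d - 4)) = d - 6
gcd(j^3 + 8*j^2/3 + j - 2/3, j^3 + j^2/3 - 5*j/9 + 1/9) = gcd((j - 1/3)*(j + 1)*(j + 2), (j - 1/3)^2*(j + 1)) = j^2 + 2*j/3 - 1/3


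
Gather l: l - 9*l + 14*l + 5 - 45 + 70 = 6*l + 30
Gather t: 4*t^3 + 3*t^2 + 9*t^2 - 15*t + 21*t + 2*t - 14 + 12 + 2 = 4*t^3 + 12*t^2 + 8*t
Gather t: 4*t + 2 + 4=4*t + 6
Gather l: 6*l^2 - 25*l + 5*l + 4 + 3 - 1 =6*l^2 - 20*l + 6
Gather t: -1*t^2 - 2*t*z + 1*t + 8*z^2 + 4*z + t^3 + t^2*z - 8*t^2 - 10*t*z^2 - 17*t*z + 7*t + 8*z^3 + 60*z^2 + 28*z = t^3 + t^2*(z - 9) + t*(-10*z^2 - 19*z + 8) + 8*z^3 + 68*z^2 + 32*z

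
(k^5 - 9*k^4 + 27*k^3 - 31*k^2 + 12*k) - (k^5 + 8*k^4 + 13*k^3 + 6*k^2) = -17*k^4 + 14*k^3 - 37*k^2 + 12*k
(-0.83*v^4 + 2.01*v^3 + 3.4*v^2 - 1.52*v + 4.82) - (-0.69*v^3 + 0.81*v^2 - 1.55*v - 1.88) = -0.83*v^4 + 2.7*v^3 + 2.59*v^2 + 0.03*v + 6.7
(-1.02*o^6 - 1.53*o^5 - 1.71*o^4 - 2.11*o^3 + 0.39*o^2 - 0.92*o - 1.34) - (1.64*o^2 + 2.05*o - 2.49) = -1.02*o^6 - 1.53*o^5 - 1.71*o^4 - 2.11*o^3 - 1.25*o^2 - 2.97*o + 1.15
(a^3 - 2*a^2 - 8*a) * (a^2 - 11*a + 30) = a^5 - 13*a^4 + 44*a^3 + 28*a^2 - 240*a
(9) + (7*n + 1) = 7*n + 10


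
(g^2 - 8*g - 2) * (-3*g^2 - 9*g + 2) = -3*g^4 + 15*g^3 + 80*g^2 + 2*g - 4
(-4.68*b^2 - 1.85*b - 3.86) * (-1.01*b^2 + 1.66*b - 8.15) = 4.7268*b^4 - 5.9003*b^3 + 38.9696*b^2 + 8.6699*b + 31.459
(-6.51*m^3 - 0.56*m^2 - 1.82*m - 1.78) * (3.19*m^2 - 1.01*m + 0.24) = -20.7669*m^5 + 4.7887*m^4 - 6.8026*m^3 - 3.9744*m^2 + 1.361*m - 0.4272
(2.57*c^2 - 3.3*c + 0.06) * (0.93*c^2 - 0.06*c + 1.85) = 2.3901*c^4 - 3.2232*c^3 + 5.0083*c^2 - 6.1086*c + 0.111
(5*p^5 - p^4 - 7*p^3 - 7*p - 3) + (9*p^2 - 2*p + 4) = 5*p^5 - p^4 - 7*p^3 + 9*p^2 - 9*p + 1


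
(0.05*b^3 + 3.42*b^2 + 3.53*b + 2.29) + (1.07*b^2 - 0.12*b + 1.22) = 0.05*b^3 + 4.49*b^2 + 3.41*b + 3.51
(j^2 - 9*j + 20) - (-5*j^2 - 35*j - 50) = 6*j^2 + 26*j + 70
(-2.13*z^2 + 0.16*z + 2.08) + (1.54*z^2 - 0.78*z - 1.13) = -0.59*z^2 - 0.62*z + 0.95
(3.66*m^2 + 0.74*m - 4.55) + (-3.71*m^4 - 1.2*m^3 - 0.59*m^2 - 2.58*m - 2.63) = -3.71*m^4 - 1.2*m^3 + 3.07*m^2 - 1.84*m - 7.18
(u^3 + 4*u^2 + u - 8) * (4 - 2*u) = -2*u^4 - 4*u^3 + 14*u^2 + 20*u - 32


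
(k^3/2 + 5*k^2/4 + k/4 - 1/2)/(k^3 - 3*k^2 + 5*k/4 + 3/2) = (2*k^3 + 5*k^2 + k - 2)/(4*k^3 - 12*k^2 + 5*k + 6)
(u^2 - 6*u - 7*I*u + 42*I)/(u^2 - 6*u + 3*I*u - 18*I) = (u - 7*I)/(u + 3*I)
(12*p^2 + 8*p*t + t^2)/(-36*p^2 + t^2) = (-2*p - t)/(6*p - t)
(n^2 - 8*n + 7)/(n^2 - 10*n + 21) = (n - 1)/(n - 3)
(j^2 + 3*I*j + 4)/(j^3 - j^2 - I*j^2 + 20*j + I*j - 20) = (j - I)/(j^2 - j*(1 + 5*I) + 5*I)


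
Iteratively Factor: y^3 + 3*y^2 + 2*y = (y + 2)*(y^2 + y) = y*(y + 2)*(y + 1)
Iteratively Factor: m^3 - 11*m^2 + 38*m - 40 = (m - 5)*(m^2 - 6*m + 8) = (m - 5)*(m - 2)*(m - 4)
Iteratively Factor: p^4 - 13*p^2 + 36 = (p - 3)*(p^3 + 3*p^2 - 4*p - 12) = (p - 3)*(p + 2)*(p^2 + p - 6) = (p - 3)*(p + 2)*(p + 3)*(p - 2)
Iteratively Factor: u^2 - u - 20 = (u + 4)*(u - 5)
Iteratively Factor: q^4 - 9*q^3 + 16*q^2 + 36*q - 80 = (q - 2)*(q^3 - 7*q^2 + 2*q + 40) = (q - 4)*(q - 2)*(q^2 - 3*q - 10) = (q - 5)*(q - 4)*(q - 2)*(q + 2)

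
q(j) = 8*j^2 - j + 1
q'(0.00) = -1.00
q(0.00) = 1.00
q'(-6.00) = -97.00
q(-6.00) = 295.00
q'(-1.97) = -32.52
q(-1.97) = 34.02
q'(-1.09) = -18.44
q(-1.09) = 11.59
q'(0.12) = 0.92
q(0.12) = 1.00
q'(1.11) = 16.76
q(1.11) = 9.75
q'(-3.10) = -50.60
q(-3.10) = 80.98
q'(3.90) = 61.40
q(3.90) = 118.78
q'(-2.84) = -46.44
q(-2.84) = 68.36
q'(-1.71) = -28.36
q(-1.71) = 26.10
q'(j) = 16*j - 1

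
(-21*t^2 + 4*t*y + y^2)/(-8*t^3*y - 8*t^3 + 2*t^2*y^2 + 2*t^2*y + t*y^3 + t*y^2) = (-21*t^2 + 4*t*y + y^2)/(t*(-8*t^2*y - 8*t^2 + 2*t*y^2 + 2*t*y + y^3 + y^2))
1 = 1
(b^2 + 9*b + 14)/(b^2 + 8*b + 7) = (b + 2)/(b + 1)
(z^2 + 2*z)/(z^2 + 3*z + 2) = z/(z + 1)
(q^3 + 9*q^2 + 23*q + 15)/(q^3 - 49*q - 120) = (q + 1)/(q - 8)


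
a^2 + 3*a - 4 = (a - 1)*(a + 4)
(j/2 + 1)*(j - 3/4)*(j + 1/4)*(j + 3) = j^4/2 + 9*j^3/4 + 53*j^2/32 - 63*j/32 - 9/16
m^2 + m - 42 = (m - 6)*(m + 7)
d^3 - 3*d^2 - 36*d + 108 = (d - 6)*(d - 3)*(d + 6)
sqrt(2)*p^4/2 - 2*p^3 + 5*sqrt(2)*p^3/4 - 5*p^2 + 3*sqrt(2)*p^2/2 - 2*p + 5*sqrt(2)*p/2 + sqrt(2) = (p + 1/2)*(p - sqrt(2))^2*(sqrt(2)*p/2 + sqrt(2))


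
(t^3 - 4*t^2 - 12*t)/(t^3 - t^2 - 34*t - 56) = t*(t - 6)/(t^2 - 3*t - 28)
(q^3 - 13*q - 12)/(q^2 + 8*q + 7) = (q^2 - q - 12)/(q + 7)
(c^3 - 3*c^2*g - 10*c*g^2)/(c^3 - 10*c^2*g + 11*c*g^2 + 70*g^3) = c/(c - 7*g)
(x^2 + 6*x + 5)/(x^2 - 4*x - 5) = (x + 5)/(x - 5)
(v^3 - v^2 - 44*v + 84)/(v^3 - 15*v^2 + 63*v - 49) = (v^3 - v^2 - 44*v + 84)/(v^3 - 15*v^2 + 63*v - 49)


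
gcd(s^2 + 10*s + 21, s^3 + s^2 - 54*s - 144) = s + 3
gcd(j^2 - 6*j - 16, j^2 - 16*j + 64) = j - 8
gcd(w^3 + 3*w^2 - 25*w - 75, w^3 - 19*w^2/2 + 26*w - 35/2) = w - 5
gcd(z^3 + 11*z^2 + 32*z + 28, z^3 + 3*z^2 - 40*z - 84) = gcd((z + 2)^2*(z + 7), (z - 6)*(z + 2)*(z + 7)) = z^2 + 9*z + 14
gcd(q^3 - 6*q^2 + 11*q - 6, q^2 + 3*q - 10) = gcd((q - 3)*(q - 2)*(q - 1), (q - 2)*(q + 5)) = q - 2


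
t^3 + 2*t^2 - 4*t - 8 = (t - 2)*(t + 2)^2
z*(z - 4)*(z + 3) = z^3 - z^2 - 12*z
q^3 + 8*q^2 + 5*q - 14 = (q - 1)*(q + 2)*(q + 7)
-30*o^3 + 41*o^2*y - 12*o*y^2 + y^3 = (-6*o + y)*(-5*o + y)*(-o + y)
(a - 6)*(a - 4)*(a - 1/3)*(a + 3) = a^4 - 22*a^3/3 - 11*a^2/3 + 74*a - 24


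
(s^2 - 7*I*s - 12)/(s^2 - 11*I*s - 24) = (s - 4*I)/(s - 8*I)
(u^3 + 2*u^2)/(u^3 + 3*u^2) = (u + 2)/(u + 3)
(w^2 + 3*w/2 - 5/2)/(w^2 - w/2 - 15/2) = (w - 1)/(w - 3)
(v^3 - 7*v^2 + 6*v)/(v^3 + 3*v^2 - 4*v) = (v - 6)/(v + 4)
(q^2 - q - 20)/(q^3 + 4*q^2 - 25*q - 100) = 1/(q + 5)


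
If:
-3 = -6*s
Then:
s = 1/2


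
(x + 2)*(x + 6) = x^2 + 8*x + 12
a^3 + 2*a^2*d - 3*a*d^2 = a*(a - d)*(a + 3*d)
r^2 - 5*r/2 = r*(r - 5/2)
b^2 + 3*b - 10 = (b - 2)*(b + 5)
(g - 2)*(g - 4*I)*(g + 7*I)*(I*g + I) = I*g^4 - 3*g^3 - I*g^3 + 3*g^2 + 26*I*g^2 + 6*g - 28*I*g - 56*I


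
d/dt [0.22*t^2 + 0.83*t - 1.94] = 0.44*t + 0.83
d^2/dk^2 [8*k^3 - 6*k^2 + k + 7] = 48*k - 12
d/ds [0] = 0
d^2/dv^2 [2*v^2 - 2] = 4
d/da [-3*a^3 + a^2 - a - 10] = -9*a^2 + 2*a - 1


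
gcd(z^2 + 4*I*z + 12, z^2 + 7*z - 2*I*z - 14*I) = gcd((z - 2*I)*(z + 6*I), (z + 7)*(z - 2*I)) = z - 2*I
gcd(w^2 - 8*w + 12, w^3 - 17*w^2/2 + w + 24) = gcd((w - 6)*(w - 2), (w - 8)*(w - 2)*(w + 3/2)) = w - 2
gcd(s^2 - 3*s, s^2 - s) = s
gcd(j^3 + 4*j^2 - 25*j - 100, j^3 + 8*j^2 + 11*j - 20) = j^2 + 9*j + 20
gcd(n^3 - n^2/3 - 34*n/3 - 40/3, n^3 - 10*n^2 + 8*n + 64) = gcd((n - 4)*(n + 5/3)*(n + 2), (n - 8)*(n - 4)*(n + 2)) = n^2 - 2*n - 8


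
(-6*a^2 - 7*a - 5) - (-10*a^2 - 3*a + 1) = 4*a^2 - 4*a - 6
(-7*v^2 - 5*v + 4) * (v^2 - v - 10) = -7*v^4 + 2*v^3 + 79*v^2 + 46*v - 40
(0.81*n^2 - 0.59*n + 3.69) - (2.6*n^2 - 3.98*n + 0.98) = -1.79*n^2 + 3.39*n + 2.71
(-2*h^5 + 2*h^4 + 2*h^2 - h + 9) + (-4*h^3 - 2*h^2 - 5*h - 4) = -2*h^5 + 2*h^4 - 4*h^3 - 6*h + 5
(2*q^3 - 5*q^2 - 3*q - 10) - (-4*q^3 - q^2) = 6*q^3 - 4*q^2 - 3*q - 10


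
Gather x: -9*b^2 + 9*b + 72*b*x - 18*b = -9*b^2 + 72*b*x - 9*b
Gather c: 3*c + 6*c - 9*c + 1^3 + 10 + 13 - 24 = 0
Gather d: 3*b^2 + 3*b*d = 3*b^2 + 3*b*d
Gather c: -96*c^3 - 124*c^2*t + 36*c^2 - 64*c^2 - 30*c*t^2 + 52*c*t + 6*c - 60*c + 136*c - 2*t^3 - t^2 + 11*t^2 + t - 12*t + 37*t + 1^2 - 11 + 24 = -96*c^3 + c^2*(-124*t - 28) + c*(-30*t^2 + 52*t + 82) - 2*t^3 + 10*t^2 + 26*t + 14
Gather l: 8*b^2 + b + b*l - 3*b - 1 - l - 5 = 8*b^2 - 2*b + l*(b - 1) - 6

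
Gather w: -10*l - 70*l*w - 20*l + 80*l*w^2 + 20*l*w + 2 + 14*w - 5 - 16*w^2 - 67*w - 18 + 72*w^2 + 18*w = -30*l + w^2*(80*l + 56) + w*(-50*l - 35) - 21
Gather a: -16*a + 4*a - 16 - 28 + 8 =-12*a - 36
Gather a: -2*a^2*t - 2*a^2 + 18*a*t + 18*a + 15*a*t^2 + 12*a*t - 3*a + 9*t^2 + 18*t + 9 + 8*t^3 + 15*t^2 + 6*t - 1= a^2*(-2*t - 2) + a*(15*t^2 + 30*t + 15) + 8*t^3 + 24*t^2 + 24*t + 8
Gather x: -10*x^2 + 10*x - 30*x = -10*x^2 - 20*x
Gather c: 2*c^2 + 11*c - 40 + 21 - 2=2*c^2 + 11*c - 21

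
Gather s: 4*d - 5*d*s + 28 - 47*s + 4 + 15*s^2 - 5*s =4*d + 15*s^2 + s*(-5*d - 52) + 32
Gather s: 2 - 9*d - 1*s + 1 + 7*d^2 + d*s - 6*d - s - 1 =7*d^2 - 15*d + s*(d - 2) + 2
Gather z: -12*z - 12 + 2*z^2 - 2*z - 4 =2*z^2 - 14*z - 16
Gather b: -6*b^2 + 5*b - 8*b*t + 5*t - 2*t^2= -6*b^2 + b*(5 - 8*t) - 2*t^2 + 5*t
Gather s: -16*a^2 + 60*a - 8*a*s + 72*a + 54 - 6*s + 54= -16*a^2 + 132*a + s*(-8*a - 6) + 108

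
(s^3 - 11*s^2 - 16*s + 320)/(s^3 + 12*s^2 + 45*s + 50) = (s^2 - 16*s + 64)/(s^2 + 7*s + 10)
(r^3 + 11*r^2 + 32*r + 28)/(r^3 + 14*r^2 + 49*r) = (r^2 + 4*r + 4)/(r*(r + 7))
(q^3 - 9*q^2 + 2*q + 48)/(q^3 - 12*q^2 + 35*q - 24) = (q + 2)/(q - 1)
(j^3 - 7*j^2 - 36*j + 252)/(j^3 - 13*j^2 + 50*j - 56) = (j^2 - 36)/(j^2 - 6*j + 8)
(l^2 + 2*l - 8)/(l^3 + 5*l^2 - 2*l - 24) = 1/(l + 3)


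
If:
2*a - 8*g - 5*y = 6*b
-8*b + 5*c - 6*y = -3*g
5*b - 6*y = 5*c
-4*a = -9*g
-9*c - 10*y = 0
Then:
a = 0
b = 0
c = 0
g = 0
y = 0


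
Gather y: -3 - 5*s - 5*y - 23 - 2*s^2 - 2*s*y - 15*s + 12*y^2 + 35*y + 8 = -2*s^2 - 20*s + 12*y^2 + y*(30 - 2*s) - 18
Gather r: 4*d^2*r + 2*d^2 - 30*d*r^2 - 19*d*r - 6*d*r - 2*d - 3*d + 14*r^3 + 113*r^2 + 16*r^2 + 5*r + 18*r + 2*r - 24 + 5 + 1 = 2*d^2 - 5*d + 14*r^3 + r^2*(129 - 30*d) + r*(4*d^2 - 25*d + 25) - 18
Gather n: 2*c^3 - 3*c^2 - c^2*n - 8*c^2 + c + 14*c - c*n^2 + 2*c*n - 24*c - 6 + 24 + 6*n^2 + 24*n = 2*c^3 - 11*c^2 - 9*c + n^2*(6 - c) + n*(-c^2 + 2*c + 24) + 18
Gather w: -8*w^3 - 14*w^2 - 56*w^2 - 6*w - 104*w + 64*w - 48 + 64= -8*w^3 - 70*w^2 - 46*w + 16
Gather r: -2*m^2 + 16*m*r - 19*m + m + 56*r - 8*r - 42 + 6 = -2*m^2 - 18*m + r*(16*m + 48) - 36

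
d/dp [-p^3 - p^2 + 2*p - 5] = -3*p^2 - 2*p + 2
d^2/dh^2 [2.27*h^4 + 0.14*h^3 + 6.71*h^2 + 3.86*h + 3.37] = 27.24*h^2 + 0.84*h + 13.42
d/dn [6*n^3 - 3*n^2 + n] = 18*n^2 - 6*n + 1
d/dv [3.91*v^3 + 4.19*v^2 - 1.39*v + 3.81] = 11.73*v^2 + 8.38*v - 1.39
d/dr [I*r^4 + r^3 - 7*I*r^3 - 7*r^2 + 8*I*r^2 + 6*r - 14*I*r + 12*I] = 4*I*r^3 + r^2*(3 - 21*I) + r*(-14 + 16*I) + 6 - 14*I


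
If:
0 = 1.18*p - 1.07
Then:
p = 0.91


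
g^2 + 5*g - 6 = (g - 1)*(g + 6)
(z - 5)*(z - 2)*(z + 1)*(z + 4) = z^4 - 2*z^3 - 21*z^2 + 22*z + 40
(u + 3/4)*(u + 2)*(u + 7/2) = u^3 + 25*u^2/4 + 89*u/8 + 21/4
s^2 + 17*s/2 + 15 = (s + 5/2)*(s + 6)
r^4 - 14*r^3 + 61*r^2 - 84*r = r*(r - 7)*(r - 4)*(r - 3)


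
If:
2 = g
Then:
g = 2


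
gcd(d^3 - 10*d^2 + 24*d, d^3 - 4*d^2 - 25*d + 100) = d - 4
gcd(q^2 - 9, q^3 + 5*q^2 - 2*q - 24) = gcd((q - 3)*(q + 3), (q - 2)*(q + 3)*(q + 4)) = q + 3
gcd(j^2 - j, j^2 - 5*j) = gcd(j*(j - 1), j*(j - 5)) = j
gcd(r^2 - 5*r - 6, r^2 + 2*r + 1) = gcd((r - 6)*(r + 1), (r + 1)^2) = r + 1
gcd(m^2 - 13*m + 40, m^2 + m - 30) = m - 5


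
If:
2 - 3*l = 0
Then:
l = 2/3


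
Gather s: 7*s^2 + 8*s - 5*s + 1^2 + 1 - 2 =7*s^2 + 3*s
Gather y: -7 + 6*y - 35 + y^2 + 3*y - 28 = y^2 + 9*y - 70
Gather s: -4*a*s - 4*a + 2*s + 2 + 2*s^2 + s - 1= -4*a + 2*s^2 + s*(3 - 4*a) + 1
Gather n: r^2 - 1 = r^2 - 1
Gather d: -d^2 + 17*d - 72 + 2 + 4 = -d^2 + 17*d - 66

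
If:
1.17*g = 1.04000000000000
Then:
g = 0.89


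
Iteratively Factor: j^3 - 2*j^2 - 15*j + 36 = (j - 3)*(j^2 + j - 12) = (j - 3)*(j + 4)*(j - 3)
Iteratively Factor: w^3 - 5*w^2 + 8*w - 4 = (w - 1)*(w^2 - 4*w + 4) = (w - 2)*(w - 1)*(w - 2)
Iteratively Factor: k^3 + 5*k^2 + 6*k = (k + 2)*(k^2 + 3*k) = (k + 2)*(k + 3)*(k)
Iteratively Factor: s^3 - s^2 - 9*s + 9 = (s - 3)*(s^2 + 2*s - 3) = (s - 3)*(s - 1)*(s + 3)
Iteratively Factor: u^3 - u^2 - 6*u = (u)*(u^2 - u - 6) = u*(u + 2)*(u - 3)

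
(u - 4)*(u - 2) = u^2 - 6*u + 8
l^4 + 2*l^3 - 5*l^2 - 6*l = l*(l - 2)*(l + 1)*(l + 3)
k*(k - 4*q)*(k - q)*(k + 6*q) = k^4 + k^3*q - 26*k^2*q^2 + 24*k*q^3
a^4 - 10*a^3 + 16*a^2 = a^2*(a - 8)*(a - 2)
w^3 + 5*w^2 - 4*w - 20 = (w - 2)*(w + 2)*(w + 5)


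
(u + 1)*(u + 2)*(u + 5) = u^3 + 8*u^2 + 17*u + 10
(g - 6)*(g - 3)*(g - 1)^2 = g^4 - 11*g^3 + 37*g^2 - 45*g + 18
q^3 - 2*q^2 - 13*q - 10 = (q - 5)*(q + 1)*(q + 2)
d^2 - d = d*(d - 1)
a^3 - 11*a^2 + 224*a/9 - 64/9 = (a - 8)*(a - 8/3)*(a - 1/3)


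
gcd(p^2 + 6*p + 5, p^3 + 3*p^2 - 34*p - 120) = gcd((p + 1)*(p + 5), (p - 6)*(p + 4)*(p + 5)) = p + 5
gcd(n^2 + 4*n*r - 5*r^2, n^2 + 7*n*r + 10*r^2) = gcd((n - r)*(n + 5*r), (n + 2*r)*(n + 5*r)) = n + 5*r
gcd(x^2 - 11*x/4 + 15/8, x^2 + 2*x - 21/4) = x - 3/2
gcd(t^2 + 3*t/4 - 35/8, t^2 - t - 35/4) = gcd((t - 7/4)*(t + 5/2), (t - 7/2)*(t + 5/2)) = t + 5/2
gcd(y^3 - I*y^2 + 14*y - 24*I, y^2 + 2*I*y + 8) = y^2 + 2*I*y + 8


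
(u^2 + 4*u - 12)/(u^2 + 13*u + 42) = (u - 2)/(u + 7)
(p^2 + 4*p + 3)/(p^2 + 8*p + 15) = (p + 1)/(p + 5)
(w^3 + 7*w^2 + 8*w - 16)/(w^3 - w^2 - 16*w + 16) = (w + 4)/(w - 4)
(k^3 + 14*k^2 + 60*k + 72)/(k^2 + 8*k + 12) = k + 6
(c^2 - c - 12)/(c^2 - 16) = (c + 3)/(c + 4)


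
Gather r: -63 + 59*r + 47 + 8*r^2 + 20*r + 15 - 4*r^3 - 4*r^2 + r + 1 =-4*r^3 + 4*r^2 + 80*r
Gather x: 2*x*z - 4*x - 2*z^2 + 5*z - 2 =x*(2*z - 4) - 2*z^2 + 5*z - 2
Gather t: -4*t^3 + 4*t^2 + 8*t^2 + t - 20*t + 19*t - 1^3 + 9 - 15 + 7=-4*t^3 + 12*t^2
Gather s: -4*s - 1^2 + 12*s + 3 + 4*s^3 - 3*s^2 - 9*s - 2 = 4*s^3 - 3*s^2 - s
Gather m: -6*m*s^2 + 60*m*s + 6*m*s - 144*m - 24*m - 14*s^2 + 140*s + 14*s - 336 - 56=m*(-6*s^2 + 66*s - 168) - 14*s^2 + 154*s - 392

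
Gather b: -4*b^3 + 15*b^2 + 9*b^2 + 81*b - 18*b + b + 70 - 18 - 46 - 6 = -4*b^3 + 24*b^2 + 64*b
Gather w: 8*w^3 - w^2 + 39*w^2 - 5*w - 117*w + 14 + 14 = 8*w^3 + 38*w^2 - 122*w + 28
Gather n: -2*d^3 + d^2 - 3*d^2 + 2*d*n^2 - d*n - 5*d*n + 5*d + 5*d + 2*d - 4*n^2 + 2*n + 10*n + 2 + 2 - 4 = -2*d^3 - 2*d^2 + 12*d + n^2*(2*d - 4) + n*(12 - 6*d)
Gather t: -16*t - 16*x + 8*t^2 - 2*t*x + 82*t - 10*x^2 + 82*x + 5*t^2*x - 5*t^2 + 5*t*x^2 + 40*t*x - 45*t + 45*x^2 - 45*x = t^2*(5*x + 3) + t*(5*x^2 + 38*x + 21) + 35*x^2 + 21*x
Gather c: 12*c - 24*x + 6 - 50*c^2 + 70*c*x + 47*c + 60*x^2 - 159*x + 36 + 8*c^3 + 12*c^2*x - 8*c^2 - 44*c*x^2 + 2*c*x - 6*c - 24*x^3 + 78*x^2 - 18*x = 8*c^3 + c^2*(12*x - 58) + c*(-44*x^2 + 72*x + 53) - 24*x^3 + 138*x^2 - 201*x + 42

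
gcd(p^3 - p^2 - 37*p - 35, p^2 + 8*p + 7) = p + 1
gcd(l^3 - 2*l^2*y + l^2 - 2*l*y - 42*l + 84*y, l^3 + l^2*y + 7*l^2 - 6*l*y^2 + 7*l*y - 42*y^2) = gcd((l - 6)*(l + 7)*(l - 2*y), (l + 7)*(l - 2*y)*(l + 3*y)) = -l^2 + 2*l*y - 7*l + 14*y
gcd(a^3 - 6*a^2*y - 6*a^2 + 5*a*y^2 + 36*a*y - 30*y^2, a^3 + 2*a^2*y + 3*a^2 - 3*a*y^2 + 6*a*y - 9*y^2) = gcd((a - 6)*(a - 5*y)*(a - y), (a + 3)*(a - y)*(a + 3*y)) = -a + y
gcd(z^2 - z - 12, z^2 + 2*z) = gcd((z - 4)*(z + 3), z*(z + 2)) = 1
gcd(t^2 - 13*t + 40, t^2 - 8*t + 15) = t - 5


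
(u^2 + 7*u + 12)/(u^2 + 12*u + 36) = (u^2 + 7*u + 12)/(u^2 + 12*u + 36)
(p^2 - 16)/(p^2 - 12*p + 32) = (p + 4)/(p - 8)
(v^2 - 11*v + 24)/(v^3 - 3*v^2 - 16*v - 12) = (-v^2 + 11*v - 24)/(-v^3 + 3*v^2 + 16*v + 12)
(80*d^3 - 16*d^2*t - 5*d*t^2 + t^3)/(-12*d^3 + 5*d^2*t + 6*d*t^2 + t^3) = (20*d^2 - 9*d*t + t^2)/(-3*d^2 + 2*d*t + t^2)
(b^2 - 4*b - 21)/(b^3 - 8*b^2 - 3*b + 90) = (b - 7)/(b^2 - 11*b + 30)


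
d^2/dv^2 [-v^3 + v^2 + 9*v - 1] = 2 - 6*v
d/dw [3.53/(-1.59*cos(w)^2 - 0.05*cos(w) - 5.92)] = -(11.2254*cos(w) + 0.1765)*sin(w)/(1.59*cos(w)^2 + 0.05*cos(w) + 5.92)^2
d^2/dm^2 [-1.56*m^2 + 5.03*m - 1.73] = -3.12000000000000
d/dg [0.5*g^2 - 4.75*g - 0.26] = 1.0*g - 4.75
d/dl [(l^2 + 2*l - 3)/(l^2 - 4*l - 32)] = 2*(-3*l^2 - 29*l - 38)/(l^4 - 8*l^3 - 48*l^2 + 256*l + 1024)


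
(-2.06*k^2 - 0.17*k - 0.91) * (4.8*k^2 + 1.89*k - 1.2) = -9.888*k^4 - 4.7094*k^3 - 2.2173*k^2 - 1.5159*k + 1.092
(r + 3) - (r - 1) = 4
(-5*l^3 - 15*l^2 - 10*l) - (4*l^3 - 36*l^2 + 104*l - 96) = -9*l^3 + 21*l^2 - 114*l + 96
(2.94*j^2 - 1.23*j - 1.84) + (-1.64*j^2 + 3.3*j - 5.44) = 1.3*j^2 + 2.07*j - 7.28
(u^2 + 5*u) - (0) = u^2 + 5*u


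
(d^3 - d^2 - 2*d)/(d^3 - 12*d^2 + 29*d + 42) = d*(d - 2)/(d^2 - 13*d + 42)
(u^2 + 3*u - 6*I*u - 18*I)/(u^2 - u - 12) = (u - 6*I)/(u - 4)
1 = 1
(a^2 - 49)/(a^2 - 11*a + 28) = (a + 7)/(a - 4)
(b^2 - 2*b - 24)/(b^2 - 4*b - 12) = (b + 4)/(b + 2)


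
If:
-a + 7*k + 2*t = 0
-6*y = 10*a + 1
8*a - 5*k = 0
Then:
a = -3*y/5 - 1/10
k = -24*y/25 - 4/25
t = 153*y/50 + 51/100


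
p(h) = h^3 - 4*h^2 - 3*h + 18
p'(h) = 3*h^2 - 8*h - 3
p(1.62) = 6.89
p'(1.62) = -8.09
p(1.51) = 7.79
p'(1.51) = -8.24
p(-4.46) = -136.90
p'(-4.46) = 92.35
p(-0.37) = 18.51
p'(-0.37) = 0.37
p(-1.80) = 4.61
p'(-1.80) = 21.12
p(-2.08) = -2.06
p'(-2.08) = 26.62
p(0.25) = 17.02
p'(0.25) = -4.81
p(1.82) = 5.32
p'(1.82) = -7.62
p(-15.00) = -4212.00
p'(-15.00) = 792.00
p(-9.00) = -1008.00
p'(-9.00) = 312.00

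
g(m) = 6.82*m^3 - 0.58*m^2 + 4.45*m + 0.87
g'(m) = 20.46*m^2 - 1.16*m + 4.45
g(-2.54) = -125.93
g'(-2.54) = 139.40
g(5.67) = 1250.63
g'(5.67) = 655.64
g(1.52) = 30.24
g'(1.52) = 49.96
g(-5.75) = -1340.44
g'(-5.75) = 687.58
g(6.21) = 1639.41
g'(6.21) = 786.27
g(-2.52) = -123.17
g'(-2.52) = 137.30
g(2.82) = 161.75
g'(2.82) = 163.88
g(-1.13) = -14.74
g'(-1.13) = 31.89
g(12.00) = 11755.71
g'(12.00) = 2936.77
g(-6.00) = -1519.83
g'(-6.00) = 747.97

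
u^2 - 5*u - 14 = (u - 7)*(u + 2)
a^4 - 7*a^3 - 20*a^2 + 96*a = a*(a - 8)*(a - 3)*(a + 4)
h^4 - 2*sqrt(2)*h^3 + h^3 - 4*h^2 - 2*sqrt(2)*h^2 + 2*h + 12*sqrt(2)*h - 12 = (h - 2)*(h + 3)*(h - sqrt(2))^2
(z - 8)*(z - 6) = z^2 - 14*z + 48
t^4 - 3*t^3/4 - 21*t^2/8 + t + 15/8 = (t - 3/2)*(t - 5/4)*(t + 1)^2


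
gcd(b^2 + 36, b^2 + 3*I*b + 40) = 1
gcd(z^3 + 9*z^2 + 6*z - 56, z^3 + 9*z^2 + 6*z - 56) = z^3 + 9*z^2 + 6*z - 56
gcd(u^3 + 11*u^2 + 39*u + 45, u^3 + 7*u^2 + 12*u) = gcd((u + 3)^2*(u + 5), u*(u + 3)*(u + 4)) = u + 3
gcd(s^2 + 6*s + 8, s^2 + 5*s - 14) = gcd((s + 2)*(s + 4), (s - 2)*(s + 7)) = 1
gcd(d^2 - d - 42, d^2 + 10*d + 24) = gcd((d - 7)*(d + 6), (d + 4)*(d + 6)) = d + 6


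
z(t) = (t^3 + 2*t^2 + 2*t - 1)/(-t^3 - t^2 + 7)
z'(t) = (3*t^2 + 2*t)*(t^3 + 2*t^2 + 2*t - 1)/(-t^3 - t^2 + 7)^2 + (3*t^2 + 4*t + 2)/(-t^3 - t^2 + 7)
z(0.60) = 0.18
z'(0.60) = 0.92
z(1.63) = 963.70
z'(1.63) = 877477.60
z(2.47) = -2.20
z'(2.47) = 1.48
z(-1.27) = -0.32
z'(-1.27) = 0.14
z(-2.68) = -0.59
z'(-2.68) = 0.17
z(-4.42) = -0.77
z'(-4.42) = 0.06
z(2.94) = -1.76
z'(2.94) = 0.60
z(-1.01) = -0.29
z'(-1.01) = 0.10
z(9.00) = -1.13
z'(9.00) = 0.02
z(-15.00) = -0.94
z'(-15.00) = 0.00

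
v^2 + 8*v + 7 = (v + 1)*(v + 7)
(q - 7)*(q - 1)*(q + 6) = q^3 - 2*q^2 - 41*q + 42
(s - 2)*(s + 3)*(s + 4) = s^3 + 5*s^2 - 2*s - 24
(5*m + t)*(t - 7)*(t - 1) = 5*m*t^2 - 40*m*t + 35*m + t^3 - 8*t^2 + 7*t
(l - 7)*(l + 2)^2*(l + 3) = l^4 - 33*l^2 - 100*l - 84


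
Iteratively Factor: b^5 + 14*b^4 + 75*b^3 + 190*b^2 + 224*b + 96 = (b + 4)*(b^4 + 10*b^3 + 35*b^2 + 50*b + 24) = (b + 3)*(b + 4)*(b^3 + 7*b^2 + 14*b + 8) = (b + 1)*(b + 3)*(b + 4)*(b^2 + 6*b + 8) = (b + 1)*(b + 3)*(b + 4)^2*(b + 2)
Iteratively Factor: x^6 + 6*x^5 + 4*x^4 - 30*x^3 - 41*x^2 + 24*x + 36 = (x + 3)*(x^5 + 3*x^4 - 5*x^3 - 15*x^2 + 4*x + 12) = (x + 1)*(x + 3)*(x^4 + 2*x^3 - 7*x^2 - 8*x + 12) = (x + 1)*(x + 3)^2*(x^3 - x^2 - 4*x + 4) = (x - 2)*(x + 1)*(x + 3)^2*(x^2 + x - 2) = (x - 2)*(x - 1)*(x + 1)*(x + 3)^2*(x + 2)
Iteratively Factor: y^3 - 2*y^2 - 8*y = (y - 4)*(y^2 + 2*y) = (y - 4)*(y + 2)*(y)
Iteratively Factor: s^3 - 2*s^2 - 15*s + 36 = (s + 4)*(s^2 - 6*s + 9) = (s - 3)*(s + 4)*(s - 3)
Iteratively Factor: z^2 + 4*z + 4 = (z + 2)*(z + 2)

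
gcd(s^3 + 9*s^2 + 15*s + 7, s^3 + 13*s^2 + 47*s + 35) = s^2 + 8*s + 7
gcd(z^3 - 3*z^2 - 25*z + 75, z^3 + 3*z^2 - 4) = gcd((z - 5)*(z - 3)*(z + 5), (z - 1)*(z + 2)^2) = 1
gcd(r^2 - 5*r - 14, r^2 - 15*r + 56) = r - 7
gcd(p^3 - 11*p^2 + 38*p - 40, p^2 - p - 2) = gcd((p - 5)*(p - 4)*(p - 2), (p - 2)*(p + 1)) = p - 2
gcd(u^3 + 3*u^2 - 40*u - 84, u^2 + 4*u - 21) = u + 7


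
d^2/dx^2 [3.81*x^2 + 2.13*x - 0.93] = 7.62000000000000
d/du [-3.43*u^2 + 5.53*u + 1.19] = 5.53 - 6.86*u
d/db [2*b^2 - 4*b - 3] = 4*b - 4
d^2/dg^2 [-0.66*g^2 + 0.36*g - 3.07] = -1.32000000000000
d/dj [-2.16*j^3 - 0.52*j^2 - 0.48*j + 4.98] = -6.48*j^2 - 1.04*j - 0.48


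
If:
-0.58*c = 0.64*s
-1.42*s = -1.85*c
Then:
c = 0.00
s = 0.00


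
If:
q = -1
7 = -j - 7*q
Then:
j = 0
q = -1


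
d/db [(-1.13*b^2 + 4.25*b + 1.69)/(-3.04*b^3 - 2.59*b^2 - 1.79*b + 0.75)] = (-3.4352*b^4 + 25.84*b^3 + 28.443*b^2 + 7.0592*b + 6.2126)/(9.2416*b^6 + 15.7472*b^5 + 17.5913*b^4 + 4.7122*b^3 - 0.6809*b^2 - 2.685*b + 0.5625)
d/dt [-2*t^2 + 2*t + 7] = 2 - 4*t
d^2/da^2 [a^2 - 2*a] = 2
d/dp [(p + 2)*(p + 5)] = 2*p + 7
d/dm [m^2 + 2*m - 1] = 2*m + 2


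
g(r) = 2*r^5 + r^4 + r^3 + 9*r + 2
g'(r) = 10*r^4 + 4*r^3 + 3*r^2 + 9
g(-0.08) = 1.28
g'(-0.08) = 9.02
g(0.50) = 6.75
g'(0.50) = 10.88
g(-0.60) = -3.64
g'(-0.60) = 10.51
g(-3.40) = -842.98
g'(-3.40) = 1222.80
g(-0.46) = -2.23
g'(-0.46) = 9.69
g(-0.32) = -0.91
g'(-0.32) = 9.28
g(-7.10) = -33963.23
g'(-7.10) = 24140.27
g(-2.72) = -285.63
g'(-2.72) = 498.06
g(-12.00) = -478762.00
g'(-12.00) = 200889.00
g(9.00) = 125471.00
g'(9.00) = 68778.00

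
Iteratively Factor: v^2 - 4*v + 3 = (v - 1)*(v - 3)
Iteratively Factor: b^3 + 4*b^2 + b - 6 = (b + 2)*(b^2 + 2*b - 3) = (b + 2)*(b + 3)*(b - 1)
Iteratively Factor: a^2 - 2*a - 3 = (a + 1)*(a - 3)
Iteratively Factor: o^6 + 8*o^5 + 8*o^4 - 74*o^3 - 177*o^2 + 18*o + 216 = (o + 4)*(o^5 + 4*o^4 - 8*o^3 - 42*o^2 - 9*o + 54) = (o - 3)*(o + 4)*(o^4 + 7*o^3 + 13*o^2 - 3*o - 18) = (o - 3)*(o + 3)*(o + 4)*(o^3 + 4*o^2 + o - 6) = (o - 3)*(o - 1)*(o + 3)*(o + 4)*(o^2 + 5*o + 6) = (o - 3)*(o - 1)*(o + 3)^2*(o + 4)*(o + 2)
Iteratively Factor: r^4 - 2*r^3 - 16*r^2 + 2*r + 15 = (r - 1)*(r^3 - r^2 - 17*r - 15) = (r - 5)*(r - 1)*(r^2 + 4*r + 3) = (r - 5)*(r - 1)*(r + 3)*(r + 1)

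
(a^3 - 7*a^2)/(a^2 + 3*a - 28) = a^2*(a - 7)/(a^2 + 3*a - 28)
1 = 1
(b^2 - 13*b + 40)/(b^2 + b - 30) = (b - 8)/(b + 6)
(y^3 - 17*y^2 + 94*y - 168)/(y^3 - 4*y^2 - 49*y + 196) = (y - 6)/(y + 7)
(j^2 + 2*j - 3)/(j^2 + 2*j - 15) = (j^2 + 2*j - 3)/(j^2 + 2*j - 15)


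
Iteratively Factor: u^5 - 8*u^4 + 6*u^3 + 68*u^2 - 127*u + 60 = (u - 4)*(u^4 - 4*u^3 - 10*u^2 + 28*u - 15) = (u - 5)*(u - 4)*(u^3 + u^2 - 5*u + 3) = (u - 5)*(u - 4)*(u + 3)*(u^2 - 2*u + 1) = (u - 5)*(u - 4)*(u - 1)*(u + 3)*(u - 1)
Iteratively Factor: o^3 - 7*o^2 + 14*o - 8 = (o - 2)*(o^2 - 5*o + 4) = (o - 2)*(o - 1)*(o - 4)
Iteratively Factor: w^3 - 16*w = (w - 4)*(w^2 + 4*w) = w*(w - 4)*(w + 4)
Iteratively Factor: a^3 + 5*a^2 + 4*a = (a)*(a^2 + 5*a + 4) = a*(a + 4)*(a + 1)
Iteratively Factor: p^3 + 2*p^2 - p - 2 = (p + 2)*(p^2 - 1) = (p - 1)*(p + 2)*(p + 1)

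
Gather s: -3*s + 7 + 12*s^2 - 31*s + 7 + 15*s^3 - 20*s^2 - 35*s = 15*s^3 - 8*s^2 - 69*s + 14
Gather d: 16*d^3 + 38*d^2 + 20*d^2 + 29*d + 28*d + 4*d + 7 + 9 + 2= 16*d^3 + 58*d^2 + 61*d + 18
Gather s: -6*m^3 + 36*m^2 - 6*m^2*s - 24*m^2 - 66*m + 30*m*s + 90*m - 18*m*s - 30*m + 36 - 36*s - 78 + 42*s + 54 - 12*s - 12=-6*m^3 + 12*m^2 - 6*m + s*(-6*m^2 + 12*m - 6)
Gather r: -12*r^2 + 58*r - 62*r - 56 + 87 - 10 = -12*r^2 - 4*r + 21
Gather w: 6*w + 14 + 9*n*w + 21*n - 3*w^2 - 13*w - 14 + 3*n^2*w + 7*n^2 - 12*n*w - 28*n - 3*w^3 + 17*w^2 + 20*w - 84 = 7*n^2 - 7*n - 3*w^3 + 14*w^2 + w*(3*n^2 - 3*n + 13) - 84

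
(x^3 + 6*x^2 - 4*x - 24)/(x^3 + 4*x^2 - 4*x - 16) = (x + 6)/(x + 4)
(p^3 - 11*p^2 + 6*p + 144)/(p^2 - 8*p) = p - 3 - 18/p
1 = 1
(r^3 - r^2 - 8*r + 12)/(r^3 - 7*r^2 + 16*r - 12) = (r + 3)/(r - 3)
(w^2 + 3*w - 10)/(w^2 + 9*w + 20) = (w - 2)/(w + 4)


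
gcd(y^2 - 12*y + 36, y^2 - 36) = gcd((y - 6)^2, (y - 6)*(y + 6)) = y - 6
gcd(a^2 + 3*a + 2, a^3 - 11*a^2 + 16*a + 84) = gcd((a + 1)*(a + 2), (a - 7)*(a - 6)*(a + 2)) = a + 2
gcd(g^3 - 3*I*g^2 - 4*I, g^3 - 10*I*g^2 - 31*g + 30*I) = g - 2*I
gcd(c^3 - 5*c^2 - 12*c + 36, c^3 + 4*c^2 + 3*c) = c + 3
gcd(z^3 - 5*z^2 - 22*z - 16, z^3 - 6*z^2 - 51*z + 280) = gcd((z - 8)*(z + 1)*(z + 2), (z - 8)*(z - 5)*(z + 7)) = z - 8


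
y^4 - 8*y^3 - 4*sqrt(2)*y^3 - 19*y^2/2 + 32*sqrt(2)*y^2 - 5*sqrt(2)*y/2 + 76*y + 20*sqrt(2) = (y - 8)*(y - 5*sqrt(2))*(sqrt(2)*y/2 + 1/2)*(sqrt(2)*y + 1)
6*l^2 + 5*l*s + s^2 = (2*l + s)*(3*l + s)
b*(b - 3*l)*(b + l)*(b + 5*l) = b^4 + 3*b^3*l - 13*b^2*l^2 - 15*b*l^3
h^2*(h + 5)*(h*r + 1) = h^4*r + 5*h^3*r + h^3 + 5*h^2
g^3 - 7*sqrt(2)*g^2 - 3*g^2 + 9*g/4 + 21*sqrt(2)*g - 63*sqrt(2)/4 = (g - 3/2)^2*(g - 7*sqrt(2))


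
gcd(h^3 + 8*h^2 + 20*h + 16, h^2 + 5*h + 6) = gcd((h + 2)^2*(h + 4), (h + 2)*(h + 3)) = h + 2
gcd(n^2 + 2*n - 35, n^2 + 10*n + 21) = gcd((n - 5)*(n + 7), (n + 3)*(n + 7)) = n + 7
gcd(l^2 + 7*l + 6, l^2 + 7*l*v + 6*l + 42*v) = l + 6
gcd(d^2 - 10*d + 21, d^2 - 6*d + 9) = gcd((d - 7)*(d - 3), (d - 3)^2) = d - 3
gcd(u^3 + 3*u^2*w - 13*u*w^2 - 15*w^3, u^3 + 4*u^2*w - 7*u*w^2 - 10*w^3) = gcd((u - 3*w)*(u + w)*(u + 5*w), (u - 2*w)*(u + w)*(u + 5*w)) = u^2 + 6*u*w + 5*w^2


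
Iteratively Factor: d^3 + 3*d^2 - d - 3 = (d - 1)*(d^2 + 4*d + 3) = (d - 1)*(d + 1)*(d + 3)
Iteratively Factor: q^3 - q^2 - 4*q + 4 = (q - 2)*(q^2 + q - 2) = (q - 2)*(q - 1)*(q + 2)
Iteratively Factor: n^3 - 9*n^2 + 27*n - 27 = (n - 3)*(n^2 - 6*n + 9) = (n - 3)^2*(n - 3)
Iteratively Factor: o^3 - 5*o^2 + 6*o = (o)*(o^2 - 5*o + 6) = o*(o - 3)*(o - 2)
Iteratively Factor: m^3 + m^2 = (m)*(m^2 + m) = m^2*(m + 1)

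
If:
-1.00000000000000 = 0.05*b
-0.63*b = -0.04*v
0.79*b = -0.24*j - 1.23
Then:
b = -20.00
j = 60.71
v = -315.00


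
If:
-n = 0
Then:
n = 0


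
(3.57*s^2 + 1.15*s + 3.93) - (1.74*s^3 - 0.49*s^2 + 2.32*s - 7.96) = -1.74*s^3 + 4.06*s^2 - 1.17*s + 11.89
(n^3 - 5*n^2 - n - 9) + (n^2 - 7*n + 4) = n^3 - 4*n^2 - 8*n - 5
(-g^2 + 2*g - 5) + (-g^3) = -g^3 - g^2 + 2*g - 5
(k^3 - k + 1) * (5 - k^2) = -k^5 + 6*k^3 - k^2 - 5*k + 5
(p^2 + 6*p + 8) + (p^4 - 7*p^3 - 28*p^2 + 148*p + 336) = p^4 - 7*p^3 - 27*p^2 + 154*p + 344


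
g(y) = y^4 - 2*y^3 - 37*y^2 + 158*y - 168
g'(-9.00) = -2578.00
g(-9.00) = 3432.00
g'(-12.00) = -6730.00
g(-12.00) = 16800.00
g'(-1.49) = 241.71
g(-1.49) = -474.02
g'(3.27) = -8.27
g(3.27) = -2.57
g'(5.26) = 184.88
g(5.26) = 113.81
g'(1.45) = 50.28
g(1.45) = -18.37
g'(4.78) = 104.05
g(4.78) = 45.47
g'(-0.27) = 177.46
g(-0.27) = -213.31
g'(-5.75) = -375.31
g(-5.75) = -826.46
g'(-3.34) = 189.19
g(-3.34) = -909.51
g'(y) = 4*y^3 - 6*y^2 - 74*y + 158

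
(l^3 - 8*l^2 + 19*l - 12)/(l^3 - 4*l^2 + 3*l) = (l - 4)/l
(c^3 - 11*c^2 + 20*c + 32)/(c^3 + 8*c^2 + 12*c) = (c^3 - 11*c^2 + 20*c + 32)/(c*(c^2 + 8*c + 12))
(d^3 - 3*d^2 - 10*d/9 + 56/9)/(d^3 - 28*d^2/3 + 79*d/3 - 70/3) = (d + 4/3)/(d - 5)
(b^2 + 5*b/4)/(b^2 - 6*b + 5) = b*(4*b + 5)/(4*(b^2 - 6*b + 5))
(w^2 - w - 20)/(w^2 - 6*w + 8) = (w^2 - w - 20)/(w^2 - 6*w + 8)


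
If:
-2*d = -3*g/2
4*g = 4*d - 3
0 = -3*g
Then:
No Solution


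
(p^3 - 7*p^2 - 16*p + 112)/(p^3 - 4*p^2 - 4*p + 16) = (p^2 - 3*p - 28)/(p^2 - 4)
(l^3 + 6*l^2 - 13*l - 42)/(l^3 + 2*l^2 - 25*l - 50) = (l^2 + 4*l - 21)/(l^2 - 25)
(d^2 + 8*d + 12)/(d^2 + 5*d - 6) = (d + 2)/(d - 1)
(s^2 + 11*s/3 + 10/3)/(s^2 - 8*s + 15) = (3*s^2 + 11*s + 10)/(3*(s^2 - 8*s + 15))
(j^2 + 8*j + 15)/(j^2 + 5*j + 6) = (j + 5)/(j + 2)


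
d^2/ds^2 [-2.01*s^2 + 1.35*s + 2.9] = -4.02000000000000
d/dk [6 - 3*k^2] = -6*k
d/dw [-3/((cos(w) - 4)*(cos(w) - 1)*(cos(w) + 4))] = 3*(3*sin(w)^2 + 2*cos(w) + 13)*sin(w)/((cos(w) - 4)^2*(cos(w) - 1)^2*(cos(w) + 4)^2)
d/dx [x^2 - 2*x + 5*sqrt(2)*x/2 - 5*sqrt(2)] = 2*x - 2 + 5*sqrt(2)/2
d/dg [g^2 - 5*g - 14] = 2*g - 5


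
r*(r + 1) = r^2 + r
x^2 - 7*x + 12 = (x - 4)*(x - 3)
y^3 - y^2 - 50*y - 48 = (y - 8)*(y + 1)*(y + 6)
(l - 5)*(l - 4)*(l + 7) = l^3 - 2*l^2 - 43*l + 140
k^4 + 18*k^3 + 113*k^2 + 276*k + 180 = (k + 1)*(k + 5)*(k + 6)^2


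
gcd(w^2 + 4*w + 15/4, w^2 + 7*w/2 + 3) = w + 3/2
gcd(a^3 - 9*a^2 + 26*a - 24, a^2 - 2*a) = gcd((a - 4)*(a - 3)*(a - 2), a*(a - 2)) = a - 2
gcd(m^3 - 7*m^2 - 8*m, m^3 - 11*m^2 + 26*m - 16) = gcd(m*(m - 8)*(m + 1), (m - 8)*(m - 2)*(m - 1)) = m - 8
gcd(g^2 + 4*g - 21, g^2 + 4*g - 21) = g^2 + 4*g - 21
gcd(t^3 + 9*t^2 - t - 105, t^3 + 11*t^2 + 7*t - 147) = t^2 + 4*t - 21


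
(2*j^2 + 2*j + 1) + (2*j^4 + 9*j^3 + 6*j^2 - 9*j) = 2*j^4 + 9*j^3 + 8*j^2 - 7*j + 1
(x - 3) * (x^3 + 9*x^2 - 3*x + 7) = x^4 + 6*x^3 - 30*x^2 + 16*x - 21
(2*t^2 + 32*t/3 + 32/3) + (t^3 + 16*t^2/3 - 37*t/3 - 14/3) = t^3 + 22*t^2/3 - 5*t/3 + 6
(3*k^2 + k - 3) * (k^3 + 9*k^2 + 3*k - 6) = 3*k^5 + 28*k^4 + 15*k^3 - 42*k^2 - 15*k + 18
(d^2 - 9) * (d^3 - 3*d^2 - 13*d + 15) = d^5 - 3*d^4 - 22*d^3 + 42*d^2 + 117*d - 135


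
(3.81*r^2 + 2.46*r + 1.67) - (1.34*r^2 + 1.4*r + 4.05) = 2.47*r^2 + 1.06*r - 2.38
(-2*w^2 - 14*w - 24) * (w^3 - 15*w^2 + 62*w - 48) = -2*w^5 + 16*w^4 + 62*w^3 - 412*w^2 - 816*w + 1152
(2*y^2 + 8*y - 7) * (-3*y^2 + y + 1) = -6*y^4 - 22*y^3 + 31*y^2 + y - 7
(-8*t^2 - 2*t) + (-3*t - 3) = -8*t^2 - 5*t - 3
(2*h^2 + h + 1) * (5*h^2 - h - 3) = 10*h^4 + 3*h^3 - 2*h^2 - 4*h - 3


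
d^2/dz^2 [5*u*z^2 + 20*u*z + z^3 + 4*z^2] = 10*u + 6*z + 8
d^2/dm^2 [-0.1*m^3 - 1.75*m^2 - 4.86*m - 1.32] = -0.6*m - 3.5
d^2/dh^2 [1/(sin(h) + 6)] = (6*sin(h) + cos(h)^2 + 1)/(sin(h) + 6)^3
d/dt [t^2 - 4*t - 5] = 2*t - 4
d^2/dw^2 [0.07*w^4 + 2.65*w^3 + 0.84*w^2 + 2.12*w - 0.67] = 0.84*w^2 + 15.9*w + 1.68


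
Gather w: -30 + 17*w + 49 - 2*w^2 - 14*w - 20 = -2*w^2 + 3*w - 1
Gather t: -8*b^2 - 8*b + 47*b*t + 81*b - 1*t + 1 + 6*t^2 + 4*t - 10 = -8*b^2 + 73*b + 6*t^2 + t*(47*b + 3) - 9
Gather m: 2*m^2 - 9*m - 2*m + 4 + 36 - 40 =2*m^2 - 11*m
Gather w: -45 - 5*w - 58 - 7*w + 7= -12*w - 96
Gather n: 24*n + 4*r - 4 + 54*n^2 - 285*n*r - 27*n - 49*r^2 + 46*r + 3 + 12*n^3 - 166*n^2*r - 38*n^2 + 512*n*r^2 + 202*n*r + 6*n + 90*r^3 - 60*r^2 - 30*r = 12*n^3 + n^2*(16 - 166*r) + n*(512*r^2 - 83*r + 3) + 90*r^3 - 109*r^2 + 20*r - 1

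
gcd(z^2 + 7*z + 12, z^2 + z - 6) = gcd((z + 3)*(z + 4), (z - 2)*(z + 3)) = z + 3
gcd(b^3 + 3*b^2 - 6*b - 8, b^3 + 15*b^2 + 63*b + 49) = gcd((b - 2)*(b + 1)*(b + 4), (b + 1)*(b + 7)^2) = b + 1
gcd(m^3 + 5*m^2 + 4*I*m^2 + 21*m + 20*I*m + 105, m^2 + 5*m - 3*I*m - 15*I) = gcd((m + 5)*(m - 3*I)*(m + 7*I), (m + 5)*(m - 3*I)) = m^2 + m*(5 - 3*I) - 15*I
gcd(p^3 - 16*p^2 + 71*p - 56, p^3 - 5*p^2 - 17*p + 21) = p^2 - 8*p + 7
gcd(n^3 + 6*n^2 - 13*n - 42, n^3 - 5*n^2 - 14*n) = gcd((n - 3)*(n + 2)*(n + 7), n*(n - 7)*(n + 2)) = n + 2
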